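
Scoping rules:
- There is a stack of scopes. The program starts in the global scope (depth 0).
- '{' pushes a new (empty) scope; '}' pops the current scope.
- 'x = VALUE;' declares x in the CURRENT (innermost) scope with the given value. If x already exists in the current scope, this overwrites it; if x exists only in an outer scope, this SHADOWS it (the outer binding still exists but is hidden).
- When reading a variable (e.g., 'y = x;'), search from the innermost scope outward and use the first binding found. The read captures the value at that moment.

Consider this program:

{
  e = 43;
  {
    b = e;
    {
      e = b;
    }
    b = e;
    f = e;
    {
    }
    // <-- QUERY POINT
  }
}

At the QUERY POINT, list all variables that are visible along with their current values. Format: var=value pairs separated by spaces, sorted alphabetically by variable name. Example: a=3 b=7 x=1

Step 1: enter scope (depth=1)
Step 2: declare e=43 at depth 1
Step 3: enter scope (depth=2)
Step 4: declare b=(read e)=43 at depth 2
Step 5: enter scope (depth=3)
Step 6: declare e=(read b)=43 at depth 3
Step 7: exit scope (depth=2)
Step 8: declare b=(read e)=43 at depth 2
Step 9: declare f=(read e)=43 at depth 2
Step 10: enter scope (depth=3)
Step 11: exit scope (depth=2)
Visible at query point: b=43 e=43 f=43

Answer: b=43 e=43 f=43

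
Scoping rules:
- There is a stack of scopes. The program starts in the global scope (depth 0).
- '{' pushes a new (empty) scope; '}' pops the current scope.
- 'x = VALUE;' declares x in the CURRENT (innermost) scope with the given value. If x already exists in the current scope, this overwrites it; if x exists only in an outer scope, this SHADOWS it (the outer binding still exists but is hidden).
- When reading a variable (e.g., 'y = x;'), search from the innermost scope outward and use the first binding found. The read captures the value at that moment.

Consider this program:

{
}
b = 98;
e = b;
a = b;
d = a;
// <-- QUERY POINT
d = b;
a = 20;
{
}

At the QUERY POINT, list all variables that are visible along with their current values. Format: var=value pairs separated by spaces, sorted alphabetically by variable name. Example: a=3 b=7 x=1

Step 1: enter scope (depth=1)
Step 2: exit scope (depth=0)
Step 3: declare b=98 at depth 0
Step 4: declare e=(read b)=98 at depth 0
Step 5: declare a=(read b)=98 at depth 0
Step 6: declare d=(read a)=98 at depth 0
Visible at query point: a=98 b=98 d=98 e=98

Answer: a=98 b=98 d=98 e=98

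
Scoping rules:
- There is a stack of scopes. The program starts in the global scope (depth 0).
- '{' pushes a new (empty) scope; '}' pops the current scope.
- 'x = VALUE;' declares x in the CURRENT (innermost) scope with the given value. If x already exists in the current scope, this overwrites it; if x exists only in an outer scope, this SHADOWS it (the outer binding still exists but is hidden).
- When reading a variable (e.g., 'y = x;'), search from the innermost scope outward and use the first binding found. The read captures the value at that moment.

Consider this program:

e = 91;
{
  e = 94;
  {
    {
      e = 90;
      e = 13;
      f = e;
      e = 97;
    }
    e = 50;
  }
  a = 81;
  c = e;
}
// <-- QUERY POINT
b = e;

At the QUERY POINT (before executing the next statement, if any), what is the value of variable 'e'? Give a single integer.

Step 1: declare e=91 at depth 0
Step 2: enter scope (depth=1)
Step 3: declare e=94 at depth 1
Step 4: enter scope (depth=2)
Step 5: enter scope (depth=3)
Step 6: declare e=90 at depth 3
Step 7: declare e=13 at depth 3
Step 8: declare f=(read e)=13 at depth 3
Step 9: declare e=97 at depth 3
Step 10: exit scope (depth=2)
Step 11: declare e=50 at depth 2
Step 12: exit scope (depth=1)
Step 13: declare a=81 at depth 1
Step 14: declare c=(read e)=94 at depth 1
Step 15: exit scope (depth=0)
Visible at query point: e=91

Answer: 91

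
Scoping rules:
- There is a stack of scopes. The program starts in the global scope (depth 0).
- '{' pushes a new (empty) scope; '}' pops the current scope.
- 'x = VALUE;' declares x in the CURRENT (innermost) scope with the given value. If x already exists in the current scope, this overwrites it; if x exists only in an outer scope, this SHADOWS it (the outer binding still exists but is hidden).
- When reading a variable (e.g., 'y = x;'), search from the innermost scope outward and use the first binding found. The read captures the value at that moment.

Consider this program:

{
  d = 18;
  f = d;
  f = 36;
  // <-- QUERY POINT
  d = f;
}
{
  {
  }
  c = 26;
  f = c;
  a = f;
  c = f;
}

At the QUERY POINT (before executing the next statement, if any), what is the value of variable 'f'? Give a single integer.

Answer: 36

Derivation:
Step 1: enter scope (depth=1)
Step 2: declare d=18 at depth 1
Step 3: declare f=(read d)=18 at depth 1
Step 4: declare f=36 at depth 1
Visible at query point: d=18 f=36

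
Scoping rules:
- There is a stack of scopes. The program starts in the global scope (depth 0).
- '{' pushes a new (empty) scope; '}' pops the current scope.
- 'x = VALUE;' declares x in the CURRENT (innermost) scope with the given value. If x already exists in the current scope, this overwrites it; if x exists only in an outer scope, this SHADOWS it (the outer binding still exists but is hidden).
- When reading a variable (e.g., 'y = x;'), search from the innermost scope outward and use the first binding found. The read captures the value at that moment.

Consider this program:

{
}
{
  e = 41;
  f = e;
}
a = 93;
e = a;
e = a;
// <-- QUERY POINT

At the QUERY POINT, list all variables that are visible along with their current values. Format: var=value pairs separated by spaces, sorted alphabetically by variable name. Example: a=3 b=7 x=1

Answer: a=93 e=93

Derivation:
Step 1: enter scope (depth=1)
Step 2: exit scope (depth=0)
Step 3: enter scope (depth=1)
Step 4: declare e=41 at depth 1
Step 5: declare f=(read e)=41 at depth 1
Step 6: exit scope (depth=0)
Step 7: declare a=93 at depth 0
Step 8: declare e=(read a)=93 at depth 0
Step 9: declare e=(read a)=93 at depth 0
Visible at query point: a=93 e=93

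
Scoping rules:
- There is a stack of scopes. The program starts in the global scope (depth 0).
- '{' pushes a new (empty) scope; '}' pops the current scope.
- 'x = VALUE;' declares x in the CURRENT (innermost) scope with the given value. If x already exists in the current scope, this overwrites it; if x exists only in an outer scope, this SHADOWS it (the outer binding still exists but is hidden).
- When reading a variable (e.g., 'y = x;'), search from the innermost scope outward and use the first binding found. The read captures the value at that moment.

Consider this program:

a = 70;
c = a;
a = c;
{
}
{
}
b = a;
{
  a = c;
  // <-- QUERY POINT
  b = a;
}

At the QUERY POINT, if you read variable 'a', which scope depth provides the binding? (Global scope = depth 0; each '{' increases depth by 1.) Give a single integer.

Answer: 1

Derivation:
Step 1: declare a=70 at depth 0
Step 2: declare c=(read a)=70 at depth 0
Step 3: declare a=(read c)=70 at depth 0
Step 4: enter scope (depth=1)
Step 5: exit scope (depth=0)
Step 6: enter scope (depth=1)
Step 7: exit scope (depth=0)
Step 8: declare b=(read a)=70 at depth 0
Step 9: enter scope (depth=1)
Step 10: declare a=(read c)=70 at depth 1
Visible at query point: a=70 b=70 c=70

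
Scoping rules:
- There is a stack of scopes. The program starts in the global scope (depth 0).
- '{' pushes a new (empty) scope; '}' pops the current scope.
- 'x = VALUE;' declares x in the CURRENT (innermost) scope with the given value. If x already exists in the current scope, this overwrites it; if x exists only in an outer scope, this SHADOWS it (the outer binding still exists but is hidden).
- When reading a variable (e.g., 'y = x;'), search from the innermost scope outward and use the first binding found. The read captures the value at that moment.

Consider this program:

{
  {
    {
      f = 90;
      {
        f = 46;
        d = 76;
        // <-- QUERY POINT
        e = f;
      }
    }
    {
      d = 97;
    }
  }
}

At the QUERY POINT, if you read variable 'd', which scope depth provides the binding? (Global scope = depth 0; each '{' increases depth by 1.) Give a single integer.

Answer: 4

Derivation:
Step 1: enter scope (depth=1)
Step 2: enter scope (depth=2)
Step 3: enter scope (depth=3)
Step 4: declare f=90 at depth 3
Step 5: enter scope (depth=4)
Step 6: declare f=46 at depth 4
Step 7: declare d=76 at depth 4
Visible at query point: d=76 f=46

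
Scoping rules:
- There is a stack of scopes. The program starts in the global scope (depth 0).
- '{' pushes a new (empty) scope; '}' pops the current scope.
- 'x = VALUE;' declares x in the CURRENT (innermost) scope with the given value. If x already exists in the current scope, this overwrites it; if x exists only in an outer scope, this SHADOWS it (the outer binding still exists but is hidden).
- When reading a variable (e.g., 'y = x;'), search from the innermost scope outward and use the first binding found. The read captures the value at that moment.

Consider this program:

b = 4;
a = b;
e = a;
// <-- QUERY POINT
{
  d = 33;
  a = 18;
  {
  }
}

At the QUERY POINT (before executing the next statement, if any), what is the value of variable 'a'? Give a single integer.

Answer: 4

Derivation:
Step 1: declare b=4 at depth 0
Step 2: declare a=(read b)=4 at depth 0
Step 3: declare e=(read a)=4 at depth 0
Visible at query point: a=4 b=4 e=4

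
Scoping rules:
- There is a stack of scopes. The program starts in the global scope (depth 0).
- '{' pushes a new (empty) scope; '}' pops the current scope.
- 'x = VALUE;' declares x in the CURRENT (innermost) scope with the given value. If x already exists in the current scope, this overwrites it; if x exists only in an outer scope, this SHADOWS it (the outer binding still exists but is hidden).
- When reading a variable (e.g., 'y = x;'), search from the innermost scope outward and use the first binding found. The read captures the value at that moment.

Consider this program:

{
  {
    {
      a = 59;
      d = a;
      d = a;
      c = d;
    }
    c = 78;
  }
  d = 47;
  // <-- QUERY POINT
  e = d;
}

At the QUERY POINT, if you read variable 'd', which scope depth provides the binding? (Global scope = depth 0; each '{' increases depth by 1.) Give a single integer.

Step 1: enter scope (depth=1)
Step 2: enter scope (depth=2)
Step 3: enter scope (depth=3)
Step 4: declare a=59 at depth 3
Step 5: declare d=(read a)=59 at depth 3
Step 6: declare d=(read a)=59 at depth 3
Step 7: declare c=(read d)=59 at depth 3
Step 8: exit scope (depth=2)
Step 9: declare c=78 at depth 2
Step 10: exit scope (depth=1)
Step 11: declare d=47 at depth 1
Visible at query point: d=47

Answer: 1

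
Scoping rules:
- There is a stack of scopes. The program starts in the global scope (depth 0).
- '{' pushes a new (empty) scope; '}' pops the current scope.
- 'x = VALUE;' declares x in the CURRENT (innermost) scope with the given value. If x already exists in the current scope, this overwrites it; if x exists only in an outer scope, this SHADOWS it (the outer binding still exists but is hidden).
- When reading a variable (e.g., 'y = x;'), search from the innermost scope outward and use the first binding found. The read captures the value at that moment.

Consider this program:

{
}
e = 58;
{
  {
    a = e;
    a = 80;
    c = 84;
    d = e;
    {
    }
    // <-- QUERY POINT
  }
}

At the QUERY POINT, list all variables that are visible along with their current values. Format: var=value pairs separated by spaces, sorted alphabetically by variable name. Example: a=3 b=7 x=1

Answer: a=80 c=84 d=58 e=58

Derivation:
Step 1: enter scope (depth=1)
Step 2: exit scope (depth=0)
Step 3: declare e=58 at depth 0
Step 4: enter scope (depth=1)
Step 5: enter scope (depth=2)
Step 6: declare a=(read e)=58 at depth 2
Step 7: declare a=80 at depth 2
Step 8: declare c=84 at depth 2
Step 9: declare d=(read e)=58 at depth 2
Step 10: enter scope (depth=3)
Step 11: exit scope (depth=2)
Visible at query point: a=80 c=84 d=58 e=58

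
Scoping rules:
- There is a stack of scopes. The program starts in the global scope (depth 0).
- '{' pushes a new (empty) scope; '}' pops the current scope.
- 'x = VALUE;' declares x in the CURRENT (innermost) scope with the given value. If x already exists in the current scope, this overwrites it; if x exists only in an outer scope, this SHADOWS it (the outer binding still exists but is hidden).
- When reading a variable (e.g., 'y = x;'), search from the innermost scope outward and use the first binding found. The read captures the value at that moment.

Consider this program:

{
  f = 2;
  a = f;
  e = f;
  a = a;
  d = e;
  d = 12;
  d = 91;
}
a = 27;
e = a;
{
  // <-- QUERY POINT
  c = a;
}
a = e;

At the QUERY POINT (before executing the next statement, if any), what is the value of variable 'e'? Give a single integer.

Answer: 27

Derivation:
Step 1: enter scope (depth=1)
Step 2: declare f=2 at depth 1
Step 3: declare a=(read f)=2 at depth 1
Step 4: declare e=(read f)=2 at depth 1
Step 5: declare a=(read a)=2 at depth 1
Step 6: declare d=(read e)=2 at depth 1
Step 7: declare d=12 at depth 1
Step 8: declare d=91 at depth 1
Step 9: exit scope (depth=0)
Step 10: declare a=27 at depth 0
Step 11: declare e=(read a)=27 at depth 0
Step 12: enter scope (depth=1)
Visible at query point: a=27 e=27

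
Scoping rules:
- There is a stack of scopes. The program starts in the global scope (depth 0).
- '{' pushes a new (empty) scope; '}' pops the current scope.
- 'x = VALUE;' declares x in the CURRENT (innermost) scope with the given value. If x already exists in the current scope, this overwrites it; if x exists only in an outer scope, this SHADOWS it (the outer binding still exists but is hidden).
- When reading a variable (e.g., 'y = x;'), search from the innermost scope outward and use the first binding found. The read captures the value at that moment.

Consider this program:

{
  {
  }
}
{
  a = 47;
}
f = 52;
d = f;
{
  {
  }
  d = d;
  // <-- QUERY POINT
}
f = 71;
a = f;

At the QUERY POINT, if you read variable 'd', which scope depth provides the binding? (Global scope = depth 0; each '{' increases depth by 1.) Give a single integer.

Answer: 1

Derivation:
Step 1: enter scope (depth=1)
Step 2: enter scope (depth=2)
Step 3: exit scope (depth=1)
Step 4: exit scope (depth=0)
Step 5: enter scope (depth=1)
Step 6: declare a=47 at depth 1
Step 7: exit scope (depth=0)
Step 8: declare f=52 at depth 0
Step 9: declare d=(read f)=52 at depth 0
Step 10: enter scope (depth=1)
Step 11: enter scope (depth=2)
Step 12: exit scope (depth=1)
Step 13: declare d=(read d)=52 at depth 1
Visible at query point: d=52 f=52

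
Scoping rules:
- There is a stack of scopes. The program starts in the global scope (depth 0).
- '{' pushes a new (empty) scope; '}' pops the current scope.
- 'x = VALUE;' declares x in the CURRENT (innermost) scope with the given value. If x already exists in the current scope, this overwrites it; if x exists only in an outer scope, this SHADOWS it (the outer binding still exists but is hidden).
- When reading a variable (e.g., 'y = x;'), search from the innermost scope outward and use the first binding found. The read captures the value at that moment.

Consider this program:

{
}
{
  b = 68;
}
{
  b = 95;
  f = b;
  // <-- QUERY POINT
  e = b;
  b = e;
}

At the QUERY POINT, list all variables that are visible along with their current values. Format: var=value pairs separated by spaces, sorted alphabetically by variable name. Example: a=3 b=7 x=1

Answer: b=95 f=95

Derivation:
Step 1: enter scope (depth=1)
Step 2: exit scope (depth=0)
Step 3: enter scope (depth=1)
Step 4: declare b=68 at depth 1
Step 5: exit scope (depth=0)
Step 6: enter scope (depth=1)
Step 7: declare b=95 at depth 1
Step 8: declare f=(read b)=95 at depth 1
Visible at query point: b=95 f=95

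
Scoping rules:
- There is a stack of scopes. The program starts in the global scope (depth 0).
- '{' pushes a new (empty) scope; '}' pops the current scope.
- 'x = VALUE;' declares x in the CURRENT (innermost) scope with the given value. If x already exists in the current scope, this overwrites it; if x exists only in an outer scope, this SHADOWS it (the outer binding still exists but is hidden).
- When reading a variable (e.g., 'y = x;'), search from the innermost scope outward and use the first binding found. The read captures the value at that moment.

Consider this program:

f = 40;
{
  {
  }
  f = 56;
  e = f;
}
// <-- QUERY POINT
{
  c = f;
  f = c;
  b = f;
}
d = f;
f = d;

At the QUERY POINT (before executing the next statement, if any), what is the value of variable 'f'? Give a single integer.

Answer: 40

Derivation:
Step 1: declare f=40 at depth 0
Step 2: enter scope (depth=1)
Step 3: enter scope (depth=2)
Step 4: exit scope (depth=1)
Step 5: declare f=56 at depth 1
Step 6: declare e=(read f)=56 at depth 1
Step 7: exit scope (depth=0)
Visible at query point: f=40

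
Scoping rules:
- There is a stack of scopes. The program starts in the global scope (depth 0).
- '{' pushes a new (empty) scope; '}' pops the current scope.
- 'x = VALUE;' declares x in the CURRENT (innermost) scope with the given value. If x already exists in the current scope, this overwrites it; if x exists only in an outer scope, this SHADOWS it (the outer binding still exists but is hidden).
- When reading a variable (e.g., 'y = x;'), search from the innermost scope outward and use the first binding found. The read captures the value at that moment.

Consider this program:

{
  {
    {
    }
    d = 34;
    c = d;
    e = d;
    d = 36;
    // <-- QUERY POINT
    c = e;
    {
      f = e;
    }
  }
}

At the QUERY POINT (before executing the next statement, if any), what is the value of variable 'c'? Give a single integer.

Answer: 34

Derivation:
Step 1: enter scope (depth=1)
Step 2: enter scope (depth=2)
Step 3: enter scope (depth=3)
Step 4: exit scope (depth=2)
Step 5: declare d=34 at depth 2
Step 6: declare c=(read d)=34 at depth 2
Step 7: declare e=(read d)=34 at depth 2
Step 8: declare d=36 at depth 2
Visible at query point: c=34 d=36 e=34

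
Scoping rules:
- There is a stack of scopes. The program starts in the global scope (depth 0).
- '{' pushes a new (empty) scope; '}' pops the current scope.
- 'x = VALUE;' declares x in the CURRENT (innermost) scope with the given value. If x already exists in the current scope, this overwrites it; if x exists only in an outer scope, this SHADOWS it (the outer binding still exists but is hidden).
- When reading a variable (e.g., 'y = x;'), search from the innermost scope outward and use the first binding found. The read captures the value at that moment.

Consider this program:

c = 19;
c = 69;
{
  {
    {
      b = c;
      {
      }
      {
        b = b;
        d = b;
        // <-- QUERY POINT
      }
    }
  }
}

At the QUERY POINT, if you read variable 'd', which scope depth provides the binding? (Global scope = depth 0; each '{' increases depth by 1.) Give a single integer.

Step 1: declare c=19 at depth 0
Step 2: declare c=69 at depth 0
Step 3: enter scope (depth=1)
Step 4: enter scope (depth=2)
Step 5: enter scope (depth=3)
Step 6: declare b=(read c)=69 at depth 3
Step 7: enter scope (depth=4)
Step 8: exit scope (depth=3)
Step 9: enter scope (depth=4)
Step 10: declare b=(read b)=69 at depth 4
Step 11: declare d=(read b)=69 at depth 4
Visible at query point: b=69 c=69 d=69

Answer: 4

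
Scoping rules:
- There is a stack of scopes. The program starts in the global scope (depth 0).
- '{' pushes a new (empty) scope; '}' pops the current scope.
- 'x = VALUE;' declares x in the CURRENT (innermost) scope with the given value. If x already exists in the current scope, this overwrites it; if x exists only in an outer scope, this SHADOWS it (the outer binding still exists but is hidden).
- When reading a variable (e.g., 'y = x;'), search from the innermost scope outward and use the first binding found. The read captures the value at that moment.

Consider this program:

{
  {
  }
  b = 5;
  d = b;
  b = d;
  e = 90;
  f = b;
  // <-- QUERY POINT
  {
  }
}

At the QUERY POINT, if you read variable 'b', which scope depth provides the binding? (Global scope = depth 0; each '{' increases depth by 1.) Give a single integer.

Step 1: enter scope (depth=1)
Step 2: enter scope (depth=2)
Step 3: exit scope (depth=1)
Step 4: declare b=5 at depth 1
Step 5: declare d=(read b)=5 at depth 1
Step 6: declare b=(read d)=5 at depth 1
Step 7: declare e=90 at depth 1
Step 8: declare f=(read b)=5 at depth 1
Visible at query point: b=5 d=5 e=90 f=5

Answer: 1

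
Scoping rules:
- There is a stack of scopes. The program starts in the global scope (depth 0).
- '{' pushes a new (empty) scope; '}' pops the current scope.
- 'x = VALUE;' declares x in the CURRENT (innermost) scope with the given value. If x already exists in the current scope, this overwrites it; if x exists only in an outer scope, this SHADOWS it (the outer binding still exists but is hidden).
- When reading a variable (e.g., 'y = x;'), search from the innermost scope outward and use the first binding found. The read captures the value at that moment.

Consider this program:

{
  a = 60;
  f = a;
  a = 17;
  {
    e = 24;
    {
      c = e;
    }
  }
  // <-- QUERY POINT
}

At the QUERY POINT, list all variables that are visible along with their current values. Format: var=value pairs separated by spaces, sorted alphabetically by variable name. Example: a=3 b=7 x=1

Answer: a=17 f=60

Derivation:
Step 1: enter scope (depth=1)
Step 2: declare a=60 at depth 1
Step 3: declare f=(read a)=60 at depth 1
Step 4: declare a=17 at depth 1
Step 5: enter scope (depth=2)
Step 6: declare e=24 at depth 2
Step 7: enter scope (depth=3)
Step 8: declare c=(read e)=24 at depth 3
Step 9: exit scope (depth=2)
Step 10: exit scope (depth=1)
Visible at query point: a=17 f=60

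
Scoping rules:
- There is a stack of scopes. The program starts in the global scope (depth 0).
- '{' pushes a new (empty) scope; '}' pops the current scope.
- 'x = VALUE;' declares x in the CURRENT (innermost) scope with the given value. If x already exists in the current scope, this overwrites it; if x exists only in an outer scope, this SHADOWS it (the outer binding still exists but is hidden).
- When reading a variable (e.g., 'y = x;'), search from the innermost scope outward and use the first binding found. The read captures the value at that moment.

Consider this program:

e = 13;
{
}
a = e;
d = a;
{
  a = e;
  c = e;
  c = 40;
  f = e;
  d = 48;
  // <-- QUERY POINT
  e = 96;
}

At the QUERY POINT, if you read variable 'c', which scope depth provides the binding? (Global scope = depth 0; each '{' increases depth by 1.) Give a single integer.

Step 1: declare e=13 at depth 0
Step 2: enter scope (depth=1)
Step 3: exit scope (depth=0)
Step 4: declare a=(read e)=13 at depth 0
Step 5: declare d=(read a)=13 at depth 0
Step 6: enter scope (depth=1)
Step 7: declare a=(read e)=13 at depth 1
Step 8: declare c=(read e)=13 at depth 1
Step 9: declare c=40 at depth 1
Step 10: declare f=(read e)=13 at depth 1
Step 11: declare d=48 at depth 1
Visible at query point: a=13 c=40 d=48 e=13 f=13

Answer: 1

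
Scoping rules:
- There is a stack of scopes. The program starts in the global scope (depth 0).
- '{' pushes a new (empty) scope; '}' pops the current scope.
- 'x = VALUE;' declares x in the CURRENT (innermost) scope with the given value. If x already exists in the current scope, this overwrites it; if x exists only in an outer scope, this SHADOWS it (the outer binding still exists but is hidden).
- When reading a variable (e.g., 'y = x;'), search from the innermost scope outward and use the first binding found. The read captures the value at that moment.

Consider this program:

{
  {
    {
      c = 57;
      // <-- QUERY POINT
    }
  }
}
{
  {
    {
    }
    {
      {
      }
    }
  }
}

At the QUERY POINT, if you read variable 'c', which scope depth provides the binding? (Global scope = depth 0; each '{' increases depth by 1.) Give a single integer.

Answer: 3

Derivation:
Step 1: enter scope (depth=1)
Step 2: enter scope (depth=2)
Step 3: enter scope (depth=3)
Step 4: declare c=57 at depth 3
Visible at query point: c=57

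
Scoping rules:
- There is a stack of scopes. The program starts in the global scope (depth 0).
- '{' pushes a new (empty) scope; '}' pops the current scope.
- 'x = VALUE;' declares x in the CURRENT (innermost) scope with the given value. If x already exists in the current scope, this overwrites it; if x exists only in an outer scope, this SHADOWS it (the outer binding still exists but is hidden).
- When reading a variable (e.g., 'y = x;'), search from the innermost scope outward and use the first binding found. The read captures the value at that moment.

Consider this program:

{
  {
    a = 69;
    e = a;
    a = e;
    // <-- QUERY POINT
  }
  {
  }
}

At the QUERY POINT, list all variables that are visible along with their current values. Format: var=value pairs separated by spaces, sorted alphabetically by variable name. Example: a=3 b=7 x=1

Answer: a=69 e=69

Derivation:
Step 1: enter scope (depth=1)
Step 2: enter scope (depth=2)
Step 3: declare a=69 at depth 2
Step 4: declare e=(read a)=69 at depth 2
Step 5: declare a=(read e)=69 at depth 2
Visible at query point: a=69 e=69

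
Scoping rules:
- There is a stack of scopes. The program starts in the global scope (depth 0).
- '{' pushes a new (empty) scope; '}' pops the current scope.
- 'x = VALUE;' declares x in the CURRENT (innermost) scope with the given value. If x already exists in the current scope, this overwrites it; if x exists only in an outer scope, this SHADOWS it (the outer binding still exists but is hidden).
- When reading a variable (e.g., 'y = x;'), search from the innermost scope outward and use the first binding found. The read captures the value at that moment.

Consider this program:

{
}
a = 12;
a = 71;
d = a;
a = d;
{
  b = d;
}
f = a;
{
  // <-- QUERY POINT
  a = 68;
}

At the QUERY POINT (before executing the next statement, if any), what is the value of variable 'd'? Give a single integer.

Answer: 71

Derivation:
Step 1: enter scope (depth=1)
Step 2: exit scope (depth=0)
Step 3: declare a=12 at depth 0
Step 4: declare a=71 at depth 0
Step 5: declare d=(read a)=71 at depth 0
Step 6: declare a=(read d)=71 at depth 0
Step 7: enter scope (depth=1)
Step 8: declare b=(read d)=71 at depth 1
Step 9: exit scope (depth=0)
Step 10: declare f=(read a)=71 at depth 0
Step 11: enter scope (depth=1)
Visible at query point: a=71 d=71 f=71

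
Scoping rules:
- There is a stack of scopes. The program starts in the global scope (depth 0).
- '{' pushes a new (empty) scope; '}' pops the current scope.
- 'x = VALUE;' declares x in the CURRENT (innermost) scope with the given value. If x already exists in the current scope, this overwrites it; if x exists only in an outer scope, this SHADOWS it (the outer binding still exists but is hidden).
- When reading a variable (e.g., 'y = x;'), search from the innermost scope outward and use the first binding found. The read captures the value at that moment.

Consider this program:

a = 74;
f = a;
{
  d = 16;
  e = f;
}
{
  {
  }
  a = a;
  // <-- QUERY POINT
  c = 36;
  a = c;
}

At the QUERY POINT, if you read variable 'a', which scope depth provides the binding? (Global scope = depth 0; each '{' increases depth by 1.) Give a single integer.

Step 1: declare a=74 at depth 0
Step 2: declare f=(read a)=74 at depth 0
Step 3: enter scope (depth=1)
Step 4: declare d=16 at depth 1
Step 5: declare e=(read f)=74 at depth 1
Step 6: exit scope (depth=0)
Step 7: enter scope (depth=1)
Step 8: enter scope (depth=2)
Step 9: exit scope (depth=1)
Step 10: declare a=(read a)=74 at depth 1
Visible at query point: a=74 f=74

Answer: 1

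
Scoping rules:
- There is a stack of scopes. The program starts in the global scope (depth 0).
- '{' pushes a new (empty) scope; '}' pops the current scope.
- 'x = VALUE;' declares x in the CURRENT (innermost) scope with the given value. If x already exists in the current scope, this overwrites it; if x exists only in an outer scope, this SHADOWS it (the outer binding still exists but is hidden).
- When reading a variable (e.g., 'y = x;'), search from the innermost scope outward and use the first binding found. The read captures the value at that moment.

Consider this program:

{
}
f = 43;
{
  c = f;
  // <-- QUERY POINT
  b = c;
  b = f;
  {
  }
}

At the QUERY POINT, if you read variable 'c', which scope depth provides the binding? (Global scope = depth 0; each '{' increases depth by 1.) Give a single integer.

Answer: 1

Derivation:
Step 1: enter scope (depth=1)
Step 2: exit scope (depth=0)
Step 3: declare f=43 at depth 0
Step 4: enter scope (depth=1)
Step 5: declare c=(read f)=43 at depth 1
Visible at query point: c=43 f=43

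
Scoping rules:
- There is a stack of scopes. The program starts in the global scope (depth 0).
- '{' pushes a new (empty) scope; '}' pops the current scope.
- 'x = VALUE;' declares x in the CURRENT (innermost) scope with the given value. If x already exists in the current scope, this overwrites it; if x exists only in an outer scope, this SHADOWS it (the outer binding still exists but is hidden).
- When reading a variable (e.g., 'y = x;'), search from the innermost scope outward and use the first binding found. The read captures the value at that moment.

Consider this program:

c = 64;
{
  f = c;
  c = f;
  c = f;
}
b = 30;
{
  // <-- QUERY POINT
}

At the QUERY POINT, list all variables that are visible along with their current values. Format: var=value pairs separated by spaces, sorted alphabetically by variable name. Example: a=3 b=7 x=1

Answer: b=30 c=64

Derivation:
Step 1: declare c=64 at depth 0
Step 2: enter scope (depth=1)
Step 3: declare f=(read c)=64 at depth 1
Step 4: declare c=(read f)=64 at depth 1
Step 5: declare c=(read f)=64 at depth 1
Step 6: exit scope (depth=0)
Step 7: declare b=30 at depth 0
Step 8: enter scope (depth=1)
Visible at query point: b=30 c=64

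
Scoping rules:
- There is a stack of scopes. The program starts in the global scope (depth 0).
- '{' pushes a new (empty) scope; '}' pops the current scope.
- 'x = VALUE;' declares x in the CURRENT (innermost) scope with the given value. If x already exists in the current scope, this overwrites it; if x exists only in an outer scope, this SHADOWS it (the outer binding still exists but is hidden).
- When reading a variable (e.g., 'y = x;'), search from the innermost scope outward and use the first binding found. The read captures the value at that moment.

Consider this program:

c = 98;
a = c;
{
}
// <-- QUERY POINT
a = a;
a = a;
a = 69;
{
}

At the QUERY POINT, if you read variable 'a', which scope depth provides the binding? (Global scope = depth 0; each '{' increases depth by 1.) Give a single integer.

Step 1: declare c=98 at depth 0
Step 2: declare a=(read c)=98 at depth 0
Step 3: enter scope (depth=1)
Step 4: exit scope (depth=0)
Visible at query point: a=98 c=98

Answer: 0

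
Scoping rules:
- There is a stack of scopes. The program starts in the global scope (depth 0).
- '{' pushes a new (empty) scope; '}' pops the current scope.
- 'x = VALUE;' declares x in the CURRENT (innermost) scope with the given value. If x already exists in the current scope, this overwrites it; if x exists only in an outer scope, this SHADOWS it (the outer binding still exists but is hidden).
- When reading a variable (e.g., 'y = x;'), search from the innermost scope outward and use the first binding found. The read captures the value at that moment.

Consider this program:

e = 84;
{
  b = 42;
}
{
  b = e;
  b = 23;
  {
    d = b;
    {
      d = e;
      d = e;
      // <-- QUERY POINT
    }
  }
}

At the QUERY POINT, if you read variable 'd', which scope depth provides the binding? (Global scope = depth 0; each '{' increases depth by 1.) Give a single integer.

Answer: 3

Derivation:
Step 1: declare e=84 at depth 0
Step 2: enter scope (depth=1)
Step 3: declare b=42 at depth 1
Step 4: exit scope (depth=0)
Step 5: enter scope (depth=1)
Step 6: declare b=(read e)=84 at depth 1
Step 7: declare b=23 at depth 1
Step 8: enter scope (depth=2)
Step 9: declare d=(read b)=23 at depth 2
Step 10: enter scope (depth=3)
Step 11: declare d=(read e)=84 at depth 3
Step 12: declare d=(read e)=84 at depth 3
Visible at query point: b=23 d=84 e=84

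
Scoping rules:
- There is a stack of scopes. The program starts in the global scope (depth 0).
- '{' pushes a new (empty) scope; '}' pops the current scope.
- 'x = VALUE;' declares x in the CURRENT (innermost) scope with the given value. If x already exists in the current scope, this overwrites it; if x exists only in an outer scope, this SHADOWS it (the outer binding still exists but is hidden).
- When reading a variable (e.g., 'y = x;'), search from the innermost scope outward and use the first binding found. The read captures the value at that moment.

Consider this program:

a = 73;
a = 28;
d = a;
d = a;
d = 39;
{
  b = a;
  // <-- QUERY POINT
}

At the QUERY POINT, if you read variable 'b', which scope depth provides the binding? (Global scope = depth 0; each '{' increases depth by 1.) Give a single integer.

Step 1: declare a=73 at depth 0
Step 2: declare a=28 at depth 0
Step 3: declare d=(read a)=28 at depth 0
Step 4: declare d=(read a)=28 at depth 0
Step 5: declare d=39 at depth 0
Step 6: enter scope (depth=1)
Step 7: declare b=(read a)=28 at depth 1
Visible at query point: a=28 b=28 d=39

Answer: 1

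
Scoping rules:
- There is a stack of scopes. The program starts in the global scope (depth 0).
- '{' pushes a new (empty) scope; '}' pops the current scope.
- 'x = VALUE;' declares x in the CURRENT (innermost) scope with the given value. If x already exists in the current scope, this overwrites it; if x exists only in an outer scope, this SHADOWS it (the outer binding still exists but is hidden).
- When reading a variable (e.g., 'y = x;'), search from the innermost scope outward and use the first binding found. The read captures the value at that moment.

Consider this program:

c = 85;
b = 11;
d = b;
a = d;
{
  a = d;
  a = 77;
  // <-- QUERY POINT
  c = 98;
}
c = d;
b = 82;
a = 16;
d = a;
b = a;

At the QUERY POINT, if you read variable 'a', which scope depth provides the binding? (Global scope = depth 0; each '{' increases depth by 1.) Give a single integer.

Answer: 1

Derivation:
Step 1: declare c=85 at depth 0
Step 2: declare b=11 at depth 0
Step 3: declare d=(read b)=11 at depth 0
Step 4: declare a=(read d)=11 at depth 0
Step 5: enter scope (depth=1)
Step 6: declare a=(read d)=11 at depth 1
Step 7: declare a=77 at depth 1
Visible at query point: a=77 b=11 c=85 d=11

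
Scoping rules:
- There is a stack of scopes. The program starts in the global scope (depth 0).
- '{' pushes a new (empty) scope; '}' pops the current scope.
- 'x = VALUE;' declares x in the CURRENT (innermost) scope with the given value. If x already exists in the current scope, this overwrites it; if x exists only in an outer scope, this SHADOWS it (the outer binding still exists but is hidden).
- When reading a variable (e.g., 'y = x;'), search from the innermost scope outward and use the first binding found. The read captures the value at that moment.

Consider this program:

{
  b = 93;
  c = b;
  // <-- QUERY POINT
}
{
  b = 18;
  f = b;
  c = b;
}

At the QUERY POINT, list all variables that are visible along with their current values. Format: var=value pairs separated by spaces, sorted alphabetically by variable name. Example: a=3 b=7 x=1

Step 1: enter scope (depth=1)
Step 2: declare b=93 at depth 1
Step 3: declare c=(read b)=93 at depth 1
Visible at query point: b=93 c=93

Answer: b=93 c=93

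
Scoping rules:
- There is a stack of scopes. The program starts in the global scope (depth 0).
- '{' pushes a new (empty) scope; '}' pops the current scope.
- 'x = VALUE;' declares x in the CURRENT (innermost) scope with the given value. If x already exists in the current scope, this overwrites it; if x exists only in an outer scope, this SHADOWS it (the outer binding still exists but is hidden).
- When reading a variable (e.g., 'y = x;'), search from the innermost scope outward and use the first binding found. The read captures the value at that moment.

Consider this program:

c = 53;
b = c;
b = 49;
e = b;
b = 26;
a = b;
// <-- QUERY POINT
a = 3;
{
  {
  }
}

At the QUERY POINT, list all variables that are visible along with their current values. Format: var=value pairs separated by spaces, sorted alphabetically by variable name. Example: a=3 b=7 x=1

Step 1: declare c=53 at depth 0
Step 2: declare b=(read c)=53 at depth 0
Step 3: declare b=49 at depth 0
Step 4: declare e=(read b)=49 at depth 0
Step 5: declare b=26 at depth 0
Step 6: declare a=(read b)=26 at depth 0
Visible at query point: a=26 b=26 c=53 e=49

Answer: a=26 b=26 c=53 e=49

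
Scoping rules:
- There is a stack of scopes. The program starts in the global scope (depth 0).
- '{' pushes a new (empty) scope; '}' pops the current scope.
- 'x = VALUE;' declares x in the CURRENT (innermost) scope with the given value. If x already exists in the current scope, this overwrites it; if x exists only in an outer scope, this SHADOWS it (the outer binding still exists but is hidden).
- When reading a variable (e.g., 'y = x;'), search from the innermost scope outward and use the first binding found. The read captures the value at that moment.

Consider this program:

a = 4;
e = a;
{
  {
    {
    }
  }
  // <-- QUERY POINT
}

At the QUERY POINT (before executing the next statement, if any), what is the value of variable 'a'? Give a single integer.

Answer: 4

Derivation:
Step 1: declare a=4 at depth 0
Step 2: declare e=(read a)=4 at depth 0
Step 3: enter scope (depth=1)
Step 4: enter scope (depth=2)
Step 5: enter scope (depth=3)
Step 6: exit scope (depth=2)
Step 7: exit scope (depth=1)
Visible at query point: a=4 e=4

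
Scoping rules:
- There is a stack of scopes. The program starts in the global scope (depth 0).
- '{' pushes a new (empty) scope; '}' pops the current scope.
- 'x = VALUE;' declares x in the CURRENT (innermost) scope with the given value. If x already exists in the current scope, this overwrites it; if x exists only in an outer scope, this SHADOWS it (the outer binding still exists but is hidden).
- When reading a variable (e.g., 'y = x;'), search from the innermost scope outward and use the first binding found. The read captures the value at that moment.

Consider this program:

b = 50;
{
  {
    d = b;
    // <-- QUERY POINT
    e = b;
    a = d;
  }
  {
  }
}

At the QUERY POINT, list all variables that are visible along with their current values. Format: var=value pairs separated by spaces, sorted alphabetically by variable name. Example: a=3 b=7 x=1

Step 1: declare b=50 at depth 0
Step 2: enter scope (depth=1)
Step 3: enter scope (depth=2)
Step 4: declare d=(read b)=50 at depth 2
Visible at query point: b=50 d=50

Answer: b=50 d=50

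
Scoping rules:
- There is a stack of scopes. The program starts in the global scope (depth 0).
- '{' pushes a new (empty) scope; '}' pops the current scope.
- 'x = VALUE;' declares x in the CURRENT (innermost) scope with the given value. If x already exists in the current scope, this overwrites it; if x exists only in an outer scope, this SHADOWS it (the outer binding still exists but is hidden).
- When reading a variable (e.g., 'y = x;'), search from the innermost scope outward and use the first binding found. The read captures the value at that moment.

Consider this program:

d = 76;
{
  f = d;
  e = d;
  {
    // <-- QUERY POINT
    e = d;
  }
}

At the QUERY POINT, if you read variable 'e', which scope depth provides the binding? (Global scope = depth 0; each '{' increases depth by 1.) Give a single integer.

Step 1: declare d=76 at depth 0
Step 2: enter scope (depth=1)
Step 3: declare f=(read d)=76 at depth 1
Step 4: declare e=(read d)=76 at depth 1
Step 5: enter scope (depth=2)
Visible at query point: d=76 e=76 f=76

Answer: 1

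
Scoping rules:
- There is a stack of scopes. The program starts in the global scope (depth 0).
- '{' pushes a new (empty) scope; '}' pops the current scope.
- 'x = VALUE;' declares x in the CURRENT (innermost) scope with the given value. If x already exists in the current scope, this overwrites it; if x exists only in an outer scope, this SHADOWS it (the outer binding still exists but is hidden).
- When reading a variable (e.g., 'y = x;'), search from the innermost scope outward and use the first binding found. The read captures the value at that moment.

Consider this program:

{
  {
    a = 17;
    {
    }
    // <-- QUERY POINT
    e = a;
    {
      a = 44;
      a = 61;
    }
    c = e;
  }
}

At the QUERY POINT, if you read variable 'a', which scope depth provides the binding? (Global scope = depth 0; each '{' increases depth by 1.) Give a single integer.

Answer: 2

Derivation:
Step 1: enter scope (depth=1)
Step 2: enter scope (depth=2)
Step 3: declare a=17 at depth 2
Step 4: enter scope (depth=3)
Step 5: exit scope (depth=2)
Visible at query point: a=17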